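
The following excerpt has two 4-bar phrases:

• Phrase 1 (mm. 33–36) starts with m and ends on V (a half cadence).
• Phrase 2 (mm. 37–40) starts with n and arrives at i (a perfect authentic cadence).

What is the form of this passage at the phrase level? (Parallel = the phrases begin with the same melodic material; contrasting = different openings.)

Phrase 1 ends with a half cadence (weaker) and phrase 2 with a perfect authentic cadence (stronger): antecedent + consequent = a period.
The two phrases open with different material (m / n), so the period is contrasting.

contrasting period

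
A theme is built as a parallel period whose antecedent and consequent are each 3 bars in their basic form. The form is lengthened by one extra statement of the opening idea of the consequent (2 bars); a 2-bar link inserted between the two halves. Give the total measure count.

10 measures

Basic parallel period: 3 + 3 = 6 bars.
6 (basic form) + 2 (extra statement) + 2 (link) = 10.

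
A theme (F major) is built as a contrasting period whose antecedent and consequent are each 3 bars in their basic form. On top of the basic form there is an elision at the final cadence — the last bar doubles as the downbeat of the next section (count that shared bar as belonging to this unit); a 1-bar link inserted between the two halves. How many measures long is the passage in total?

Basic contrasting period: 3 + 3 = 6 bars.
6 (basic form) + 1 (link) = 7.
The elision shares a bar with the next section but does not change this unit's count.

7 measures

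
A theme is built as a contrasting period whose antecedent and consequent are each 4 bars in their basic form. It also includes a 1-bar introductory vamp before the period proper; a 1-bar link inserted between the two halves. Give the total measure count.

10 measures

Basic contrasting period: 4 + 4 = 8 bars.
8 (basic form) + 1 (introduction) + 1 (link) = 10.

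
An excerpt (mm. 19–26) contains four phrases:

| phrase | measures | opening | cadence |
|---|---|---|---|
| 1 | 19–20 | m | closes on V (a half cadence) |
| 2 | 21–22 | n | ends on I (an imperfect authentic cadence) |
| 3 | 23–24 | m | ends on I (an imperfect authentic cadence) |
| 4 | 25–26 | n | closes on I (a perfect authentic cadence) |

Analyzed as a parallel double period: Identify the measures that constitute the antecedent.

measures 19–22

In a double period the four phrases pair into a large antecedent (phrases 1–2, ending imperfect authentic cadence) and a large consequent (phrases 3–4, ending perfect authentic cadence). The antecedent spans mm. 19-22.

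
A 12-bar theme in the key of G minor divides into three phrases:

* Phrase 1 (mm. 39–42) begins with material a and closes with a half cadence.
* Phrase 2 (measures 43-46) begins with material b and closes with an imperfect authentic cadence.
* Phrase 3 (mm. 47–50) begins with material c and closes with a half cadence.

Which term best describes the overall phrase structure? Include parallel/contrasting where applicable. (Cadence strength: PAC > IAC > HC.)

phrase group

The final phrase closes with a half cadence, which is not stronger than the preceding imperfect authentic cadence; the 3 phrases lack an overall antecedent–consequent design and so form a phrase group.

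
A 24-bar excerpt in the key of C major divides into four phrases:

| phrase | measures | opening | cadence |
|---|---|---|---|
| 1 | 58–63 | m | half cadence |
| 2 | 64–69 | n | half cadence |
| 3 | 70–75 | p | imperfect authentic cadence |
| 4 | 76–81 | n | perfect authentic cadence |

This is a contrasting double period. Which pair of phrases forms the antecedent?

In a double period the first pair of phrases (ending half cadence) is the large antecedent and the second pair (ending perfect authentic cadence) is the large consequent; the antecedent is phrases 1 and 2.

phrases 1 and 2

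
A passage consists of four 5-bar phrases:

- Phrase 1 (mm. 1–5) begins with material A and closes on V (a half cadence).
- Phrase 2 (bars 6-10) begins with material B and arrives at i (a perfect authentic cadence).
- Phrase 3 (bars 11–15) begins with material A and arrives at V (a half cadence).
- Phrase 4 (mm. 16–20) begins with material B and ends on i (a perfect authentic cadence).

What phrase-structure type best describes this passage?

The cadence pattern HC–PAC–HC–PAC is weak–strong twice, and phrases 3–4 restate phrases 1–2: a period heard twice, not a double period (which would end weakly at phrase 2).

repeated period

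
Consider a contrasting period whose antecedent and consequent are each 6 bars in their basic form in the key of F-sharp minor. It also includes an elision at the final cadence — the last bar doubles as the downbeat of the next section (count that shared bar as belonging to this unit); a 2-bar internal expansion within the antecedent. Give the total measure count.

14 measures

Basic contrasting period: 6 + 6 = 12 bars.
12 (basic form) + 2 (internal expansion) = 14.
The elision shares a bar with the next section but does not change this unit's count.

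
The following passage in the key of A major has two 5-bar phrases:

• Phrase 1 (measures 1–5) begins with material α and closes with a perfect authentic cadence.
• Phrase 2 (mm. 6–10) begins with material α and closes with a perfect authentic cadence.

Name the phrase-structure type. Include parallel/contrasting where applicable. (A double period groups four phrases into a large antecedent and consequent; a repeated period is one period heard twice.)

Both phrases have the same opening (α) and the same cadence (perfect authentic cadence): the second is a restatement, not a consequent, so this is a repeated phrase rather than a period.

repeated phrase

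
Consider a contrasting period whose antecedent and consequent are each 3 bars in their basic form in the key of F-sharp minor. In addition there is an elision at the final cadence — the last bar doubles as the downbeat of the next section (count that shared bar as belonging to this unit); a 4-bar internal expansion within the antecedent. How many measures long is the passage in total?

Basic contrasting period: 3 + 3 = 6 bars.
6 (basic form) + 4 (internal expansion) = 10.
The elision shares a bar with the next section but does not change this unit's count.

10 measures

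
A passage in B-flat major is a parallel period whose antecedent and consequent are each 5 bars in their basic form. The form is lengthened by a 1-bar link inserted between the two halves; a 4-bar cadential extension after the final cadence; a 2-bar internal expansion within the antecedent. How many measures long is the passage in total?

17 measures

Basic parallel period: 5 + 5 = 10 bars.
10 (basic form) + 1 (link) + 4 (cadential extension) + 2 (internal expansion) = 17.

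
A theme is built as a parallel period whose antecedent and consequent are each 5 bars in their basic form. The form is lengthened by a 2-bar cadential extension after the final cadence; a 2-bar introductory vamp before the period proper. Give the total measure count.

14 measures

Basic parallel period: 5 + 5 = 10 bars.
10 (basic form) + 2 (cadential extension) + 2 (introduction) = 14.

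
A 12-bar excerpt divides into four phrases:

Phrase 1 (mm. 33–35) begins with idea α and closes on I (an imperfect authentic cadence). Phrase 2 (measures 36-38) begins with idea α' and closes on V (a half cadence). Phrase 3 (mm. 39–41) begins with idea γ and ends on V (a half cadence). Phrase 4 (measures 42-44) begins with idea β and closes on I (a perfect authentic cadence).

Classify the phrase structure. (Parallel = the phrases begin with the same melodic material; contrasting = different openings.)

Four phrases in two halves: the first half (measures 33–38) ends with a half cadence, the second (bars 39–44) with a perfect authentic cadence — a large antecedent–consequent pair, i.e. a double period.
Phrase 3 begins with different material from phrase 1, making it contrasting.

contrasting double period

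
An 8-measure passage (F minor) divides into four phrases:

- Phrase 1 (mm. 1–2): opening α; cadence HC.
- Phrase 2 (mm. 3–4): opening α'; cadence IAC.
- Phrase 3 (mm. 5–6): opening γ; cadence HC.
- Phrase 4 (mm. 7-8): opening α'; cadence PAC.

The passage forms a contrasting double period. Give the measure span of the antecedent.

In a double period the first pair of phrases (ending imperfect authentic cadence) is the large antecedent and the second pair (ending perfect authentic cadence) is the large consequent; the antecedent is measures 1–4.

measures 1–4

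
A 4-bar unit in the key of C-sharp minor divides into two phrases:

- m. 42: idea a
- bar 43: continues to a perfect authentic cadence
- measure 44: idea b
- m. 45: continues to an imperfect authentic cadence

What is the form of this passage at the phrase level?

phrase group

The second phrase closes with an imperfect authentic cadence, which is not stronger than the first phrase's perfect authentic cadence; without a weak→strong cadential pair there is no antecedent–consequent relationship, so this is a phrase group rather than a period.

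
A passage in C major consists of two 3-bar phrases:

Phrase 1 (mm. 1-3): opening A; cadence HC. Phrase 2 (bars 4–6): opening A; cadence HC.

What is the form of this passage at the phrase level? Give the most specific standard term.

Both phrases have the same opening (A) and the same cadence (half cadence): the second is a restatement, not a consequent, so this is a repeated phrase rather than a period.

repeated phrase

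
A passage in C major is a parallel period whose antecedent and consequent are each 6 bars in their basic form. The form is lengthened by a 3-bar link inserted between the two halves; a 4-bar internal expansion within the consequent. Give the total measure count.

Basic parallel period: 6 + 6 = 12 bars.
12 (basic form) + 3 (link) + 4 (internal expansion) = 19.

19 measures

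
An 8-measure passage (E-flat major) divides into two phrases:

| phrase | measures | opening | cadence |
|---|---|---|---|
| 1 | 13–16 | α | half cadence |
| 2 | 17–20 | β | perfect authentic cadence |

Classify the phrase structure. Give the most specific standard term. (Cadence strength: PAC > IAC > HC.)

Phrase 1 ends with a half cadence (weaker) and phrase 2 with a perfect authentic cadence (stronger): antecedent + consequent = a period.
The two phrases open with different material (α / β), so the period is contrasting.

contrasting period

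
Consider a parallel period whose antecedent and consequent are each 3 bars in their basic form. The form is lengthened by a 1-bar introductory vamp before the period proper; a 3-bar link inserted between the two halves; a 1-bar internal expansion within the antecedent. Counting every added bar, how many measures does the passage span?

Basic parallel period: 3 + 3 = 6 bars.
6 (basic form) + 1 (introduction) + 3 (link) + 1 (internal expansion) = 11.

11 measures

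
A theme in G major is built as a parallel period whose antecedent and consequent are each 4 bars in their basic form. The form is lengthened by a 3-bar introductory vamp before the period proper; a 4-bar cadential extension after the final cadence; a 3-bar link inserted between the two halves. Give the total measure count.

18 measures

Basic parallel period: 4 + 4 = 8 bars.
8 (basic form) + 3 (introduction) + 4 (cadential extension) + 3 (link) = 18.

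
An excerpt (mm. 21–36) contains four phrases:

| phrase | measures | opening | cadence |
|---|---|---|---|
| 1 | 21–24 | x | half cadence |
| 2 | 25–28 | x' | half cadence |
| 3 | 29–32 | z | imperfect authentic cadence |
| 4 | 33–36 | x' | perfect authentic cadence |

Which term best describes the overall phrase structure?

contrasting double period

Four phrases in two halves: the first half (mm. 21–28) ends with a half cadence, the second (mm. 29–36) with a perfect authentic cadence — a large antecedent–consequent pair, i.e. a double period.
Phrase 3 begins with different material from phrase 1, making it contrasting.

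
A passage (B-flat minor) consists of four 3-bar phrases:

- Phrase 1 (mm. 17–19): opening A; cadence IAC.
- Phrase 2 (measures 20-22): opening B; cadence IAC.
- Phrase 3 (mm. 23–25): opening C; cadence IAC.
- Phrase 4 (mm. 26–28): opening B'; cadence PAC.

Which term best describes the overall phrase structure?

Four phrases in two halves: the first half (mm. 17–22) ends with an imperfect authentic cadence, the second (mm. 23-28) with a perfect authentic cadence — a large antecedent–consequent pair, i.e. a double period.
Phrase 3 begins with different material from phrase 1, making it contrasting.

contrasting double period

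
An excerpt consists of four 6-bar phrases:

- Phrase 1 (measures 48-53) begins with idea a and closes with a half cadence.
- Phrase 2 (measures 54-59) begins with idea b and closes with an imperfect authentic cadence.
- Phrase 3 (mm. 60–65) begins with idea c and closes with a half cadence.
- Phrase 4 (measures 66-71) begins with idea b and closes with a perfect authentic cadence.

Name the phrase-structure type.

contrasting double period

Four phrases in two halves: the first half (mm. 48–59) ends with an imperfect authentic cadence, the second (measures 60–71) with a perfect authentic cadence — a large antecedent–consequent pair, i.e. a double period.
Phrase 3 begins with different material from phrase 1, making it contrasting.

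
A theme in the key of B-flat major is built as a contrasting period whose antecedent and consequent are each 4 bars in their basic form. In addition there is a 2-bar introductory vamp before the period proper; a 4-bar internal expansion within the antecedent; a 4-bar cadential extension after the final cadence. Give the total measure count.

Basic contrasting period: 4 + 4 = 8 bars.
8 (basic form) + 2 (introduction) + 4 (internal expansion) + 4 (cadential extension) = 18.

18 measures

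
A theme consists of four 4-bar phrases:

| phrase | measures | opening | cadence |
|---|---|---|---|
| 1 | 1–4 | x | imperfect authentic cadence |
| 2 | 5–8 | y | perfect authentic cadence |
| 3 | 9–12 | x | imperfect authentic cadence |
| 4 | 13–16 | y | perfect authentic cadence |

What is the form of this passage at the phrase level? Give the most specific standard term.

repeated period

The cadence pattern IAC–PAC–IAC–PAC is weak–strong twice, and phrases 3–4 restate phrases 1–2: a period heard twice, not a double period (which would end weakly at phrase 2).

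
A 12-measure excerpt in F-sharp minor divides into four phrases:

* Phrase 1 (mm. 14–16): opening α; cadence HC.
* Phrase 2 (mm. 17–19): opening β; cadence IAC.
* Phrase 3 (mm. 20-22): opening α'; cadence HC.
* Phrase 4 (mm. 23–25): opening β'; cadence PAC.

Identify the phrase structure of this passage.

Four phrases in two halves: the first half (measures 14-19) ends with an imperfect authentic cadence, the second (measures 20-25) with a perfect authentic cadence — a large antecedent–consequent pair, i.e. a double period.
Phrase 3 begins with the same material as phrase 1, making it parallel.

parallel double period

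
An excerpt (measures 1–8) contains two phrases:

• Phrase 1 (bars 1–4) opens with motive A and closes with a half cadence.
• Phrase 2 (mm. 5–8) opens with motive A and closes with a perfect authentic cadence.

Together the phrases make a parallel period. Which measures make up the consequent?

measures 5–8

The phrase ending with the weaker cadence (half cadence) is the antecedent; the one ending more conclusively (perfect authentic cadence) is the consequent. The consequent is measures 5–8.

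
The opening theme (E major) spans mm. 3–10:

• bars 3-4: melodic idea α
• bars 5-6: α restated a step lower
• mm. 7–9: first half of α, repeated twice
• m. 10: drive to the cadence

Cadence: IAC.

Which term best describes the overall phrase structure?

Basic idea (measures 3-4) + its repetition (mm. 5–6) form the presentation; fragmentation and cadence (measures 7–10) form the continuation — the 8-bar whole is a sentence.

sentence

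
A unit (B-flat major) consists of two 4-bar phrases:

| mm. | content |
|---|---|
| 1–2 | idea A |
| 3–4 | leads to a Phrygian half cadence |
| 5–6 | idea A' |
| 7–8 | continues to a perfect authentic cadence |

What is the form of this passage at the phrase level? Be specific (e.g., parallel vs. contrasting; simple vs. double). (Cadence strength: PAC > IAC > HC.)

parallel period

Phrase 1 ends with a Phrygian half cadence (weaker) and phrase 2 with a perfect authentic cadence (stronger): antecedent + consequent = a period.
The two phrases open with the same material (A / A'), so the period is parallel.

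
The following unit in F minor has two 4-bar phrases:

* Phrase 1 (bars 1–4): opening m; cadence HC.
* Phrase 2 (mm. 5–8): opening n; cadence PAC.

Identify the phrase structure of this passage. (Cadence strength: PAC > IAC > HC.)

Phrase 1 ends with a half cadence (weaker) and phrase 2 with a perfect authentic cadence (stronger): antecedent + consequent = a period.
The two phrases open with different material (m / n), so the period is contrasting.

contrasting period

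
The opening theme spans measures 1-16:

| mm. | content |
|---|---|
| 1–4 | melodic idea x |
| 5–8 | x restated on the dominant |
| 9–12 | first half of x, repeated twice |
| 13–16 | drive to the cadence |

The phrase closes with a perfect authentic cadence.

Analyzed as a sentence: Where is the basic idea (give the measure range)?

The presentation of a sentence is the basic idea (mm. 1–4) plus its repetition (mm. 5-8); the basic idea is therefore bars 1-4.

measures 1–4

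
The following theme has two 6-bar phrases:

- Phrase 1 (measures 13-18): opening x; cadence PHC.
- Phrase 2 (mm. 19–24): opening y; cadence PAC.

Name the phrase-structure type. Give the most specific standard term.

contrasting period

Phrase 1 ends with a Phrygian half cadence (weaker) and phrase 2 with a perfect authentic cadence (stronger): antecedent + consequent = a period.
The two phrases open with different material (x / y), so the period is contrasting.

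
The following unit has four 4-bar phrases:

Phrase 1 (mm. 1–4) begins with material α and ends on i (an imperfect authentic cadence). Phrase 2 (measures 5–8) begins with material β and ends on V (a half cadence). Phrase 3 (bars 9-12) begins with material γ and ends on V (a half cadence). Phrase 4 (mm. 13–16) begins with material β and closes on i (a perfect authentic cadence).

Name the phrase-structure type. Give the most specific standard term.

Four phrases in two halves: the first half (mm. 1-8) ends with a half cadence, the second (mm. 9–16) with a perfect authentic cadence — a large antecedent–consequent pair, i.e. a double period.
Phrase 3 begins with different material from phrase 1, making it contrasting.

contrasting double period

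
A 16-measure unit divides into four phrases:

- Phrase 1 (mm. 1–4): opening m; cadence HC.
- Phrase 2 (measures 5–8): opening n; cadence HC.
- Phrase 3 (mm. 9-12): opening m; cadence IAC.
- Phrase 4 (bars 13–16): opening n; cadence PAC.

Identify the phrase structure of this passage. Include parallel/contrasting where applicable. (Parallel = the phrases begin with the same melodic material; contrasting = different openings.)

Four phrases in two halves: the first half (mm. 1-8) ends with a half cadence, the second (measures 9-16) with a perfect authentic cadence — a large antecedent–consequent pair, i.e. a double period.
Phrase 3 begins with the same material as phrase 1, making it parallel.

parallel double period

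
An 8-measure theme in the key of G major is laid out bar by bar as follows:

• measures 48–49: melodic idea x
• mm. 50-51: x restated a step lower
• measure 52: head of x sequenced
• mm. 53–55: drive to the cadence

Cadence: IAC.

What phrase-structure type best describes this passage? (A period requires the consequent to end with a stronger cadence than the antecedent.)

Basic idea (mm. 48–49) + its repetition (measures 50–51) form the presentation; fragmentation and cadence (mm. 52-55) form the continuation — the 8-bar whole is a sentence.

sentence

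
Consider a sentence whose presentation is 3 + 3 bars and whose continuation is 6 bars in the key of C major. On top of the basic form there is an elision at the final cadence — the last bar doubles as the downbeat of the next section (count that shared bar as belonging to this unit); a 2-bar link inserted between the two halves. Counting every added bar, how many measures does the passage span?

Basic sentence: 3 + 3 + 6 = 12 bars.
12 (basic form) + 2 (link) = 14.
The elision shares a bar with the next section but does not change this unit's count.

14 measures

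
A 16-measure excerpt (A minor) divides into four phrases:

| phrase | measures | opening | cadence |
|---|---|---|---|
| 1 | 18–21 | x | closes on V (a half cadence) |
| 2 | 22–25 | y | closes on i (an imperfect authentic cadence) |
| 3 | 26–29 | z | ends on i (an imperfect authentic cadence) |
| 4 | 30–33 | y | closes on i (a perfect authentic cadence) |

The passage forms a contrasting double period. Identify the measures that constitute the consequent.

measures 26–33

In a double period the four phrases pair into a large antecedent (phrases 1–2, ending imperfect authentic cadence) and a large consequent (phrases 3–4, ending perfect authentic cadence). The consequent spans measures 26–33.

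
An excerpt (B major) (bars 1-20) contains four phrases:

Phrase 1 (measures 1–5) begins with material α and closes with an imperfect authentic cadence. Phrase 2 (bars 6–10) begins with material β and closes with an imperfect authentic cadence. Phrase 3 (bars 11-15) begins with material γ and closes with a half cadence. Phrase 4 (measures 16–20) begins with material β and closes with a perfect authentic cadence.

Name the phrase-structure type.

contrasting double period

Four phrases in two halves: the first half (mm. 1-10) ends with an imperfect authentic cadence, the second (bars 11–20) with a perfect authentic cadence — a large antecedent–consequent pair, i.e. a double period.
Phrase 3 begins with different material from phrase 1, making it contrasting.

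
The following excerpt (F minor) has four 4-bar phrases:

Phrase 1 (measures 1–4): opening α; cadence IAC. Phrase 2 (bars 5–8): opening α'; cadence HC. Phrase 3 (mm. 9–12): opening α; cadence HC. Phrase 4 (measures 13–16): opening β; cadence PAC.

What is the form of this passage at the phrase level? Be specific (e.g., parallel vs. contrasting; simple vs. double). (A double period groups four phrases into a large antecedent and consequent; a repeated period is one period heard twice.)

Four phrases in two halves: the first half (measures 1–8) ends with a half cadence, the second (mm. 9–16) with a perfect authentic cadence — a large antecedent–consequent pair, i.e. a double period.
Phrase 3 begins with the same material as phrase 1, making it parallel.

parallel double period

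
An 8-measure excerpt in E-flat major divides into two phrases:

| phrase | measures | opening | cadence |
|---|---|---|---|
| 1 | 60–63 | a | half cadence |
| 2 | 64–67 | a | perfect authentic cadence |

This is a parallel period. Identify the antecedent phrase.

phrase 1

The phrase ending with the weaker cadence (half cadence) is the antecedent; the one ending more conclusively (perfect authentic cadence) is the consequent. The antecedent is phrase 1.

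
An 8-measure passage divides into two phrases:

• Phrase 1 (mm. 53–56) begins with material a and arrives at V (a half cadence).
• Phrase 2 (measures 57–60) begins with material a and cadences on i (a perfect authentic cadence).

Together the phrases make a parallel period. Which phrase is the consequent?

phrase 2

The phrase ending with the weaker cadence (half cadence) is the antecedent; the one ending more conclusively (perfect authentic cadence) is the consequent. The consequent is phrase 2.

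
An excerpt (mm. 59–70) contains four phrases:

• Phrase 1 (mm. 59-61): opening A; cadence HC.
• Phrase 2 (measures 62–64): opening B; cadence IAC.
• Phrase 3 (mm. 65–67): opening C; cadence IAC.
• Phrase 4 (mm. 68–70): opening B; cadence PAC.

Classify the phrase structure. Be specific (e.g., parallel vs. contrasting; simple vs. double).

Four phrases in two halves: the first half (measures 59-64) ends with an imperfect authentic cadence, the second (measures 65–70) with a perfect authentic cadence — a large antecedent–consequent pair, i.e. a double period.
Phrase 3 begins with different material from phrase 1, making it contrasting.

contrasting double period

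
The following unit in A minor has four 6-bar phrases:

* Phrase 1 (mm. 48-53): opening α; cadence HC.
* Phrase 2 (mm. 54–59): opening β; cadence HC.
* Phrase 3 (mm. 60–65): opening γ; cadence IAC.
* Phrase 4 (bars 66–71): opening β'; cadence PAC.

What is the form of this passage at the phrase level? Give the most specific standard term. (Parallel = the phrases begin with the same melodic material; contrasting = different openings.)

contrasting double period

Four phrases in two halves: the first half (mm. 48–59) ends with a half cadence, the second (mm. 60–71) with a perfect authentic cadence — a large antecedent–consequent pair, i.e. a double period.
Phrase 3 begins with different material from phrase 1, making it contrasting.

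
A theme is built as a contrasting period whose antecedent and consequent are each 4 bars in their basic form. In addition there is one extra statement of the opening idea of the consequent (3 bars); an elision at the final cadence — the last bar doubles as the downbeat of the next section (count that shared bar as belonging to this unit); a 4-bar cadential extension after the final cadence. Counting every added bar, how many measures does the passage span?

Basic contrasting period: 4 + 4 = 8 bars.
8 (basic form) + 3 (extra statement) + 4 (cadential extension) = 15.
The elision shares a bar with the next section but does not change this unit's count.

15 measures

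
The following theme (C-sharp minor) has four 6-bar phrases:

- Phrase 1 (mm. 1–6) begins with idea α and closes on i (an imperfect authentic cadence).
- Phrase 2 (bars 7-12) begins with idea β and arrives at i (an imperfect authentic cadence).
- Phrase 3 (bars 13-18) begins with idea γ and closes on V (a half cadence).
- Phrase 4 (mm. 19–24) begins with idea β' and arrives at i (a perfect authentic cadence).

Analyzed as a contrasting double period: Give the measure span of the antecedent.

In a double period the four phrases pair into a large antecedent (phrases 1–2, ending imperfect authentic cadence) and a large consequent (phrases 3–4, ending perfect authentic cadence). The antecedent spans mm. 1–12.

measures 1–12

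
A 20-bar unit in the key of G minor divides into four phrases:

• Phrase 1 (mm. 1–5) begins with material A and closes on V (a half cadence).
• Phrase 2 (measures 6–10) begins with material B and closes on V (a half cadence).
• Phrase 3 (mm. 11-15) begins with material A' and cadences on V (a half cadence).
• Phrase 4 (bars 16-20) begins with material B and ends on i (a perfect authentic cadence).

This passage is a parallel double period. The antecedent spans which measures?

measures 1–10

In a double period the four phrases pair into a large antecedent (phrases 1–2, ending half cadence) and a large consequent (phrases 3–4, ending perfect authentic cadence). The antecedent spans mm. 1–10.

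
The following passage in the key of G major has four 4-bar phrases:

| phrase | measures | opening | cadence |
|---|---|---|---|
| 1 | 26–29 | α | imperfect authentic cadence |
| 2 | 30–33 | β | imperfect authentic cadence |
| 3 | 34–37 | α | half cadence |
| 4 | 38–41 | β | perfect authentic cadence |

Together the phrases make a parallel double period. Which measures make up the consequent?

measures 34–41

In a double period the first pair of phrases (ending imperfect authentic cadence) is the large antecedent and the second pair (ending perfect authentic cadence) is the large consequent; the consequent is measures 34–41.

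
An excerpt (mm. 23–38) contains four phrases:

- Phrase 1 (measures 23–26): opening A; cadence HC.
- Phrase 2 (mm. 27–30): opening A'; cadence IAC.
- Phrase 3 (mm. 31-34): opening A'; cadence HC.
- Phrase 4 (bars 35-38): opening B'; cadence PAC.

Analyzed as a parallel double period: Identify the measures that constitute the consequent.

measures 31–38

In a double period the four phrases pair into a large antecedent (phrases 1–2, ending imperfect authentic cadence) and a large consequent (phrases 3–4, ending perfect authentic cadence). The consequent spans bars 31–38.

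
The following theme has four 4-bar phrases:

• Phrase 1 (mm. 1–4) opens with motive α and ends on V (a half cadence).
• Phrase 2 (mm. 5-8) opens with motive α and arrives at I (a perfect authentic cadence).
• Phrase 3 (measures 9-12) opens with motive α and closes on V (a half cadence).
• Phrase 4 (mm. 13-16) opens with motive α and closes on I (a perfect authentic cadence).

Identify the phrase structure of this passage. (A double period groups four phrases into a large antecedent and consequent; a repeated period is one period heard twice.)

The cadence pattern HC–PAC–HC–PAC is weak–strong twice, and phrases 3–4 restate phrases 1–2: a period heard twice, not a double period (which would end weakly at phrase 2).

repeated period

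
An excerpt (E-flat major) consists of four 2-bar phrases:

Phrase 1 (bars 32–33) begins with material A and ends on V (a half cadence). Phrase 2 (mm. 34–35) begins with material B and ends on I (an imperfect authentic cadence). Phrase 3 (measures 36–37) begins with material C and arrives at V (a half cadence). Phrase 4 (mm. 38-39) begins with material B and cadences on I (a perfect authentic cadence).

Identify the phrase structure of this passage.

Four phrases in two halves: the first half (measures 32–35) ends with an imperfect authentic cadence, the second (mm. 36–39) with a perfect authentic cadence — a large antecedent–consequent pair, i.e. a double period.
Phrase 3 begins with different material from phrase 1, making it contrasting.

contrasting double period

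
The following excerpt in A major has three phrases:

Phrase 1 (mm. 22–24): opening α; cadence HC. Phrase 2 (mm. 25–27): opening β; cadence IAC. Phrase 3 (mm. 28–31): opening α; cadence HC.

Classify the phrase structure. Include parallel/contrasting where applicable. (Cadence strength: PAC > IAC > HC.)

The final phrase closes with a half cadence, which is not stronger than the preceding imperfect authentic cadence; the 3 phrases lack an overall antecedent–consequent design and so form a phrase group.

phrase group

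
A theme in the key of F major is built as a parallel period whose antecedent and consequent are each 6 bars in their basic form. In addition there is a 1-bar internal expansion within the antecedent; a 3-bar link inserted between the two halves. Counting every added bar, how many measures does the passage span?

Basic parallel period: 6 + 6 = 12 bars.
12 (basic form) + 1 (internal expansion) + 3 (link) = 16.

16 measures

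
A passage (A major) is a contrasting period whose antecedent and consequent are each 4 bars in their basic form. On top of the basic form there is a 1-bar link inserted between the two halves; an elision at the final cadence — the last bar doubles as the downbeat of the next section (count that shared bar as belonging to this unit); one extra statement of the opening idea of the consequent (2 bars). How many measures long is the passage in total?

11 measures

Basic contrasting period: 4 + 4 = 8 bars.
8 (basic form) + 1 (link) + 2 (extra statement) = 11.
The elision shares a bar with the next section but does not change this unit's count.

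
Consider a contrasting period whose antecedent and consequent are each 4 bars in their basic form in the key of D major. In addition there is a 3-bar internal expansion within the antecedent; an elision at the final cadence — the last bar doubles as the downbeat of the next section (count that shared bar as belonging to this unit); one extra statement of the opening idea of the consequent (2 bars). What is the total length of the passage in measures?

13 measures

Basic contrasting period: 4 + 4 = 8 bars.
8 (basic form) + 3 (internal expansion) + 2 (extra statement) = 13.
The elision shares a bar with the next section but does not change this unit's count.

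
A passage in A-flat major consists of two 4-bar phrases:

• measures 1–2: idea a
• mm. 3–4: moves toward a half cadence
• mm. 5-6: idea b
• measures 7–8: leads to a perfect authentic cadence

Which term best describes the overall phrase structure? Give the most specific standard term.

contrasting period

Phrase 1 ends with a half cadence (weaker) and phrase 2 with a perfect authentic cadence (stronger): antecedent + consequent = a period.
The two phrases open with different material (a / b), so the period is contrasting.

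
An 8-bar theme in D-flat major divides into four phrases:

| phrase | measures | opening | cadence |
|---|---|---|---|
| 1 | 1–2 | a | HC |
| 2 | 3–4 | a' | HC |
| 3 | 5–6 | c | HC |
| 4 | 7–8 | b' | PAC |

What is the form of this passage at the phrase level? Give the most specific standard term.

Four phrases in two halves: the first half (mm. 1-4) ends with a half cadence, the second (mm. 5-8) with a perfect authentic cadence — a large antecedent–consequent pair, i.e. a double period.
Phrase 3 begins with different material from phrase 1, making it contrasting.

contrasting double period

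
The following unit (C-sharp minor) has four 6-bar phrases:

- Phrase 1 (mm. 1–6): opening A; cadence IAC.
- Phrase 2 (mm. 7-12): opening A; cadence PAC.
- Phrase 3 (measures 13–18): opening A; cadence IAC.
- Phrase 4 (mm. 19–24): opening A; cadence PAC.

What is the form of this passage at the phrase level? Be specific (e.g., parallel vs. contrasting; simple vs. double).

The cadence pattern IAC–PAC–IAC–PAC is weak–strong twice, and phrases 3–4 restate phrases 1–2: a period heard twice, not a double period (which would end weakly at phrase 2).

repeated period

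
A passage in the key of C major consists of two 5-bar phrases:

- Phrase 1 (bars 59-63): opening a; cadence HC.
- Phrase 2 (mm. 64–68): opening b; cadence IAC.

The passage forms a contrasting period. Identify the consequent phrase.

phrase 2

The phrase ending with the weaker cadence (half cadence) is the antecedent; the one ending more conclusively (imperfect authentic cadence) is the consequent. The consequent is phrase 2.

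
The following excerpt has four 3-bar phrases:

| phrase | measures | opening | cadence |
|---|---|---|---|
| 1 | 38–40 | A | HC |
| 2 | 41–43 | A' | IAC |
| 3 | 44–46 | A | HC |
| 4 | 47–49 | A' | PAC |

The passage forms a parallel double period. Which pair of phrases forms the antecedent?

In a double period the first pair of phrases (ending imperfect authentic cadence) is the large antecedent and the second pair (ending perfect authentic cadence) is the large consequent; the antecedent is phrases 1 and 2.

phrases 1 and 2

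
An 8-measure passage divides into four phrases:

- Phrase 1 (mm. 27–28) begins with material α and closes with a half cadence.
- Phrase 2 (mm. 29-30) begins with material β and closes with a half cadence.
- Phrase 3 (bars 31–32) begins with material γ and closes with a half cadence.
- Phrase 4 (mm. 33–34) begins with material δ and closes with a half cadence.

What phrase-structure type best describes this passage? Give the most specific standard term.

Phrase 4 ends with a half cadence, no stronger than phrase 2's half cadence, so the four phrases do not form a double period; nor do phrases 3–4 duplicate 1–2, so it is not a repeated period. With no phrase reaching a conclusive cadence, the passage is a phrase group.

phrase group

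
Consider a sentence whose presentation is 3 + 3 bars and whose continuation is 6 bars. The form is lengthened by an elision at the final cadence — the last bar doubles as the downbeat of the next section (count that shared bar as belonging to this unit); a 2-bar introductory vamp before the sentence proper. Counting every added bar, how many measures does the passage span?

14 measures

Basic sentence: 3 + 3 + 6 = 12 bars.
12 (basic form) + 2 (introduction) = 14.
The elision shares a bar with the next section but does not change this unit's count.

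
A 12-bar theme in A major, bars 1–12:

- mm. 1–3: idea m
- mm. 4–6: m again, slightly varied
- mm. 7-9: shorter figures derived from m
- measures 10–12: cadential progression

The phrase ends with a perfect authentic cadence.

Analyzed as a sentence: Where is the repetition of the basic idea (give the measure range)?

measures 4–6

The presentation of a sentence is the basic idea (mm. 1-3) plus its repetition (mm. 4–6); the repetition of the basic idea is therefore measures 4–6.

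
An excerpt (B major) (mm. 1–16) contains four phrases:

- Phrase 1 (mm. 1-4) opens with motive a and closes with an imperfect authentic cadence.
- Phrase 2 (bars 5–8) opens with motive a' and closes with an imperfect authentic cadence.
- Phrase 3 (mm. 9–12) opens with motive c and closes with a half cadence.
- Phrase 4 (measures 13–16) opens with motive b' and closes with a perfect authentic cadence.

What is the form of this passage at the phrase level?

Four phrases in two halves: the first half (mm. 1-8) ends with an imperfect authentic cadence, the second (measures 9–16) with a perfect authentic cadence — a large antecedent–consequent pair, i.e. a double period.
Phrase 3 begins with different material from phrase 1, making it contrasting.

contrasting double period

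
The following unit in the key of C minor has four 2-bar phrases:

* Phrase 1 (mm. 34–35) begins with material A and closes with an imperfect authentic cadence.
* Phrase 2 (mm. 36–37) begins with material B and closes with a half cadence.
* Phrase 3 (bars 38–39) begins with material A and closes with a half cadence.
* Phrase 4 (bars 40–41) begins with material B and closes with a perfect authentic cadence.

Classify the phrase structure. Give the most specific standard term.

Four phrases in two halves: the first half (mm. 34–37) ends with a half cadence, the second (mm. 38-41) with a perfect authentic cadence — a large antecedent–consequent pair, i.e. a double period.
Phrase 3 begins with the same material as phrase 1, making it parallel.

parallel double period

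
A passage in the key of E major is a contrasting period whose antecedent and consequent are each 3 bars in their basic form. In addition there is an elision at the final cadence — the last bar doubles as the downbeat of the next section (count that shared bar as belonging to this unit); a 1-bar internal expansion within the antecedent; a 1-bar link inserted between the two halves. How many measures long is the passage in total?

8 measures

Basic contrasting period: 3 + 3 = 6 bars.
6 (basic form) + 1 (internal expansion) + 1 (link) = 8.
The elision shares a bar with the next section but does not change this unit's count.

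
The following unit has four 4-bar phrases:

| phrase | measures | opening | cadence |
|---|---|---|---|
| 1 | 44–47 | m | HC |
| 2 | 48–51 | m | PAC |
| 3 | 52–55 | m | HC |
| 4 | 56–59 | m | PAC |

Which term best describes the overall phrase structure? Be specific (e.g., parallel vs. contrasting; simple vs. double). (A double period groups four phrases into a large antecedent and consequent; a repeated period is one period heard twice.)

repeated period

The cadence pattern HC–PAC–HC–PAC is weak–strong twice, and phrases 3–4 restate phrases 1–2: a period heard twice, not a double period (which would end weakly at phrase 2).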